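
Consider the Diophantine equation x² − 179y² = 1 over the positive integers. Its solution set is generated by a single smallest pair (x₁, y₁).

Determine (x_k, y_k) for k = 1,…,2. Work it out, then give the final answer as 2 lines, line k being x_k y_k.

4190210 313191
35115719688199 2624672120220

√179 = [13; 2,1,1,1,3,…,1,2,26, …], period ℓ=14 (even) → k=13
a_0=13:  p_0=13·1+0=13,  q_0=13·0+1=1
a_1=2:  p_1=2·13+1=27,  q_1=2·1+0=2
a_2=1:  p_2=1·27+13=40,  q_2=1·2+1=3
…
a_4=1:  p_4=1·67+40=107,  q_4=1·5+3=8
…
a_8=5:  p_8=5·26999+2047=137042,  q_8=5·2018+153=10243
…
a_10=1:  p_10=1·438125+137042=575167,  q_10=1·32747+10243=42990
a_11=1:  p_11=1·575167+438125=1013292,  q_11=1·42990+32747=75737
a_12=1:  p_12=1·1013292+575167=1588459,  q_12=1·75737+42990=118727
a_13=2:  p_13=2·1588459+1013292=4190210,  q_13=2·118727+75737=313191
(x₁, y₁) = (4190210, 313191);  4190210² − 179·313191² = 1 ✓
k=2:  x_2 = 4190210·4190210+179·313191·313191 = 35115719688199,  y_2 = 4190210·313191+313191·4190210 = 2624672120220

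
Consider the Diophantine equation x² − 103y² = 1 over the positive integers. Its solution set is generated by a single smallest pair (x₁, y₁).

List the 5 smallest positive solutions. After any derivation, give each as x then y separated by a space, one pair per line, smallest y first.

227528 22419
103537981567 10201900464
47115579739725224 4642436017523565
21440227253936863550977 2112568364380001494176
9756504053220377800313664488 961336909616663523916230291

√103 → a₀=10, period (6,1,2,1,1,9,1,1,2,1,6,20); ℓ=12 even so k=11
k=0  a_k=10  p_k/q_k = 10/1
k=1  a_k=6  p_k/q_k = 61/6
k=2  a_k=1  p_k/q_k = 71/7
k=3  a_k=2  p_k/q_k = 203/20
k=4  a_k=1  p_k/q_k = 274/27
k=5  a_k=1  p_k/q_k = 477/47
…
k=7  a_k=1  p_k/q_k = 5044/497
…
k=10  a_k=1  p_k/q_k = 33877/3338
k=11  a_k=6  p_k/q_k = 227528/22419
(x₁, y₁) = (227528, 22419);  227528² − 103·22419² = 1 ✓
n=2: (227528,22419)∘(227528,22419) = (227528·227528+103·22419·22419, 227528·22419+22419·227528) = (103537981567,10201900464)
n=3: (103537981567,10201900464)∘(227528,22419) = (227528·103537981567+103·22419·10201900464, 227528·10201900464+22419·103537981567) = (47115579739725224,4642436017523565)
n=4: (47115579739725224,4642436017523565)∘(227528,22419) = (227528·47115579739725224+103·22419·4642436017523565, 227528·4642436017523565+22419·47115579739725224) = (21440227253936863550977,2112568364380001494176)
n=5: (21440227253936863550977,2112568364380001494176)∘(227528,22419) = (227528·21440227253936863550977+103·22419·2112568364380001494176, 227528·2112568364380001494176+22419·21440227253936863550977) = (9756504053220377800313664488,961336909616663523916230291)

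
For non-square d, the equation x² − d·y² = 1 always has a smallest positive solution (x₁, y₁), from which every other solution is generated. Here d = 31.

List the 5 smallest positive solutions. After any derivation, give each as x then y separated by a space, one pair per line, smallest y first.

d=31: √d = [5; 1,1,3,5,3,1,1,10] (ℓ=8, even), read p_7/q_7
i=0: a=5 ⇒ p=5, q=1
…
i=2: a=1 ⇒ p=11, q=2
…
i=6: a=1 ⇒ p=863, q=155
i=7: a=1 ⇒ p=1520, q=273
(x₁, y₁) = (1520, 273);  1520² − 31·273² = 1 ✓
n=2: (1520,273)∘(1520,273) = (1520·1520+31·273·273, 1520·273+273·1520) = (4620799,829920)
n=3: (4620799,829920)∘(1520,273) = (1520·4620799+31·273·829920, 1520·829920+273·4620799) = (14047227440,2522956527)
n=4: (14047227440,2522956527)∘(1520,273) = (1520·14047227440+31·273·2522956527, 1520·2522956527+273·14047227440) = (42703566796801,7669787012160)
n=5: (42703566796801,7669787012160)∘(1520,273) = (1520·42703566796801+31·273·7669787012160, 1520·7669787012160+273·42703566796801) = (129818829015047600,23316149994009873)

1520 273
4620799 829920
14047227440 2522956527
42703566796801 7669787012160
129818829015047600 23316149994009873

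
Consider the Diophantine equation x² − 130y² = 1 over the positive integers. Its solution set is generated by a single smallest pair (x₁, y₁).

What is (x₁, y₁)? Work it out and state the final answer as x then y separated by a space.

6499 570

√130 = [11; 2,2,22, …], period ℓ=3 (odd) → k=5
k=0  a_k=11  p_k/q_k = 11/1
…
k=2  a_k=2  p_k/q_k = 57/5
…
k=4  a_k=2  p_k/q_k = 2611/229
k=5  a_k=2  p_k/q_k = 6499/570
fundamental: x₁=6499, y₁=570  (since 42237001 − 130·324900 = 1)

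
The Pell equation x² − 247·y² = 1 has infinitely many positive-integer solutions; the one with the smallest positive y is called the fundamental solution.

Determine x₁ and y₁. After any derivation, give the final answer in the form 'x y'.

85292 5427

√247 = [15; 1,2,1,1,9,1,9,1,1,2,1,30, …], period ℓ=12 (even) → k=11
i=0: a=15 ⇒ p=15, q=1
i=1: a=1 ⇒ p=16, q=1
i=2: a=2 ⇒ p=47, q=3
…
i=4: a=1 ⇒ p=110, q=7
i=5: a=9 ⇒ p=1053, q=67
…
i=9: a=1 ⇒ p=24203, q=1540
i=10: a=2 ⇒ p=61089, q=3887
i=11: a=1 ⇒ p=85292, q=5427
fundamental: x₁=85292, y₁=5427  (since 7274725264 − 247·29452329 = 1)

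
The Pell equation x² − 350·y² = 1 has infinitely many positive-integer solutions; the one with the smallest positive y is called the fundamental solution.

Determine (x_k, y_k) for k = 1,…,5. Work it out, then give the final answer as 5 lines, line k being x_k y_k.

√350 → a₀=18, period (1,2,2,2,1,36); ℓ=6 even so k=5
k=0  a_k=18  p_k/q_k = 18/1
…
k=4  a_k=2  p_k/q_k = 318/17
k=5  a_k=1  p_k/q_k = 449/24
→ (449, 24).  Check: 449²=201601, 350·24²=201600, difference 1.
(x_2, y_2) = (449·449 + 350·24·24, 449·24 + 24·449) = (403201, 21552)
(x_3, y_3) = (449·403201 + 350·24·21552, 449·21552 + 24·403201) = (362074049, 19353672)
(x_4, y_4) = (449·362074049 + 350·24·19353672, 449·19353672 + 24·362074049) = (325142092801, 17379575904)
(x_5, y_5) = (449·325142092801 + 350·24·17379575904, 449·17379575904 + 24·325142092801) = (291977237261249, 15606839808120)

449 24
403201 21552
362074049 19353672
325142092801 17379575904
291977237261249 15606839808120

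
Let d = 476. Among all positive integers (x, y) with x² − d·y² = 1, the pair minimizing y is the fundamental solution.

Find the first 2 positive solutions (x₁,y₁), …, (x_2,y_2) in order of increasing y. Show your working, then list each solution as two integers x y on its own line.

d=476: √d = [21; 1,4,2,10,2,4,1,42] (ℓ=8, even), read p_7/q_7
i=0: a=21 ⇒ p=21, q=1
i=1: a=1 ⇒ p=22, q=1
i=2: a=4 ⇒ p=109, q=5
i=3: a=2 ⇒ p=240, q=11
i=4: a=10 ⇒ p=2509, q=115
i=5: a=2 ⇒ p=5258, q=241
i=6: a=4 ⇒ p=23541, q=1079
i=7: a=1 ⇒ p=28799, q=1320
→ (28799, 1320).  Check: 28799²=829382401, 476·1320²=829382400, difference 1.
(28799+1320√476)^2 = 1658764801 + 76029360√476

28799 1320
1658764801 76029360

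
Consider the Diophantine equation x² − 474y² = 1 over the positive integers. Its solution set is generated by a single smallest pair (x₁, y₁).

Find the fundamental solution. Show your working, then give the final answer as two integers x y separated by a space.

d=474: √d = [21; 1,3,2,1,1,…,3,1,42] (ℓ=14, even), read p_13/q_13
i=0: a=21 ⇒ p=21, q=1
i=1: a=1 ⇒ p=22, q=1
i=2: a=3 ⇒ p=87, q=4
i=3: a=2 ⇒ p=196, q=9
i=4: a=1 ⇒ p=283, q=13
i=5: a=1 ⇒ p=479, q=22
i=6: a=1 ⇒ p=762, q=35
i=7: a=6 ⇒ p=5051, q=232
i=8: a=1 ⇒ p=5813, q=267
i=9: a=1 ⇒ p=10864, q=499
i=10: a=1 ⇒ p=16677, q=766
i=11: a=2 ⇒ p=44218, q=2031
i=12: a=3 ⇒ p=149331, q=6859
i=13: a=1 ⇒ p=193549, q=8890
(x₁, y₁) = (193549, 8890);  193549² − 474·8890² = 1 ✓

193549 8890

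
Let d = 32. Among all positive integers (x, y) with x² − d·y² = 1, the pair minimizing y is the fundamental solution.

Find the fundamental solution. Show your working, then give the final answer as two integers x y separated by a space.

17 3

√32 = [5; 1,1,1,10, …], period ℓ=4 (even) → k=3
a_0=5:  p_0=5·1+0=5,  q_0=5·0+1=1
…
a_2=1:  p_2=1·6+5=11,  q_2=1·1+1=2
a_3=1:  p_3=1·11+6=17,  q_3=1·2+1=3
(x₁, y₁) = (17, 3);  17² − 32·3² = 1 ✓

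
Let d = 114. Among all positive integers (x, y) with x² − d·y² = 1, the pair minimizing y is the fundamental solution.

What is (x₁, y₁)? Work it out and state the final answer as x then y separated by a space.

1025 96

d=114: √d = [10; 1,2,10,2,1,20] (ℓ=6, even), read p_5/q_5
i=0: a=10 ⇒ p=10, q=1
…
i=3: a=10 ⇒ p=331, q=31
i=4: a=2 ⇒ p=694, q=65
i=5: a=1 ⇒ p=1025, q=96
(x₁, y₁) = (1025, 96);  1025² − 114·96² = 1 ✓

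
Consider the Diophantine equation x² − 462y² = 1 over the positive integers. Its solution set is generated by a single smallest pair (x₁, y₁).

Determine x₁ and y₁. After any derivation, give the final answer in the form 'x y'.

43 2

[21; 2,42] for √462; ℓ=2 ⇒ convergent index 1
a_0=21:  p_0=21·1+0=21,  q_0=21·0+1=1
a_1=2:  p_1=2·21+1=43,  q_1=2·1+0=2
→ (43, 2).  Check: 43²=1849, 462·2²=1848, difference 1.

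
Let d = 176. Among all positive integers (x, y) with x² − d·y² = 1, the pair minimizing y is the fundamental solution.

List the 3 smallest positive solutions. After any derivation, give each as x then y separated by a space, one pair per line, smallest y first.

199 15
79201 5970
31521799 2376045

[13; 3,1,3,26] for √176; ℓ=4 ⇒ convergent index 3
i=0: a=13 ⇒ p=13, q=1
i=1: a=3 ⇒ p=40, q=3
i=2: a=1 ⇒ p=53, q=4
i=3: a=3 ⇒ p=199, q=15
(x₁, y₁) = (199, 15);  199² − 176·15² = 1 ✓
(x_2, y_2) = (199·199 + 176·15·15, 199·15 + 15·199) = (79201, 5970)
(x_3, y_3) = (199·79201 + 176·15·5970, 199·5970 + 15·79201) = (31521799, 2376045)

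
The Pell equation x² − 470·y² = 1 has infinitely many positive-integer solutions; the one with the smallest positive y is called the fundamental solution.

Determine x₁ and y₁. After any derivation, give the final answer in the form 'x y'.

1691 78

d=470: √d = [21; 1,2,8,2,1,42] (ℓ=6, even), read p_5/q_5
k=0  a_k=21  p_k/q_k = 21/1
…
k=2  a_k=2  p_k/q_k = 65/3
…
k=4  a_k=2  p_k/q_k = 1149/53
k=5  a_k=1  p_k/q_k = 1691/78
fundamental: x₁=1691, y₁=78  (since 2859481 − 470·6084 = 1)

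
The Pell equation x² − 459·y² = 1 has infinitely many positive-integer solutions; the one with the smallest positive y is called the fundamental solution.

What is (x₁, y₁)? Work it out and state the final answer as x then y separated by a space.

499850 23331

d=459: √d = [21; 2,2,1,4,21,4,1,2,2,42] (ℓ=10, even), read p_9/q_9
k=0  a_k=21  p_k/q_k = 21/1
k=1  a_k=2  p_k/q_k = 43/2
k=2  a_k=2  p_k/q_k = 107/5
k=3  a_k=1  p_k/q_k = 150/7
k=4  a_k=4  p_k/q_k = 707/33
k=5  a_k=21  p_k/q_k = 14997/700
k=6  a_k=4  p_k/q_k = 60695/2833
k=7  a_k=1  p_k/q_k = 75692/3533
k=8  a_k=2  p_k/q_k = 212079/9899
k=9  a_k=2  p_k/q_k = 499850/23331
→ (499850, 23331).  Check: 499850²=249850022500, 459·23331²=249850022499, difference 1.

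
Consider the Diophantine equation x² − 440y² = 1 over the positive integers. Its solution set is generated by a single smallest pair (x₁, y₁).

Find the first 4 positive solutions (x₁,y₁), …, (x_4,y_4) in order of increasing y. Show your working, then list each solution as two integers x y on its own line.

[20; 1,40] for √440; ℓ=2 ⇒ convergent index 1
step 0: (20, 1)  from 20·(1,0) + (0,1)
step 1: (21, 1)  from 1·(20,1) + (1,0)
→ (21, 1).  Check: 21²=441, 440·1²=440, difference 1.
n=2: (21,1)∘(21,1) = (21·21+440·1·1, 21·1+1·21) = (881,42)
n=3: (881,42)∘(21,1) = (21·881+440·1·42, 21·42+1·881) = (36981,1763)
n=4: (36981,1763)∘(21,1) = (21·36981+440·1·1763, 21·1763+1·36981) = (1552321,74004)

21 1
881 42
36981 1763
1552321 74004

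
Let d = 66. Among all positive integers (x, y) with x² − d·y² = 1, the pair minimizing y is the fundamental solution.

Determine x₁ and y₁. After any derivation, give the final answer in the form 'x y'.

√66 = [8; 8,16, …], period ℓ=2 (even) → k=1
a_0=8:  p_0=8·1+0=8,  q_0=8·0+1=1
a_1=8:  p_1=8·8+1=65,  q_1=8·1+0=8
fundamental: x₁=65, y₁=8  (since 4225 − 66·64 = 1)

65 8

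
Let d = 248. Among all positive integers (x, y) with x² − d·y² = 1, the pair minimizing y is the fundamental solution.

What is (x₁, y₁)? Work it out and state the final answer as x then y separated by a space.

63 4

d=248: √d = [15; 1,2,1,30] (ℓ=4, even), read p_3/q_3
step 0: (15, 1)  from 15·(1,0) + (0,1)
step 1: (16, 1)  from 1·(15,1) + (1,0)
step 2: (47, 3)  from 2·(16,1) + (15,1)
step 3: (63, 4)  from 1·(47,3) + (16,1)
(x₁, y₁) = (63, 4);  63² − 248·4² = 1 ✓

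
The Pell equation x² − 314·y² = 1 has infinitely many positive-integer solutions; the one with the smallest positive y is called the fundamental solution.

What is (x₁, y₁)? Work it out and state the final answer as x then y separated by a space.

√314 = [17; 1,2,1,1,2,1,34, …], period ℓ=7 (odd) → k=13
a_0=17:  p_0=17·1+0=17,  q_0=17·0+1=1
a_1=1:  p_1=1·17+1=18,  q_1=1·1+0=1
a_2=2:  p_2=2·18+17=53,  q_2=2·1+1=3
…
a_9=2:  p_9=2·15824+15381=47029,  q_9=2·893+868=2654
a_10=1:  p_10=1·47029+15824=62853,  q_10=1·2654+893=3547
…
a_12=2:  p_12=2·109882+62853=282617,  q_12=2·6201+3547=15949
a_13=1:  p_13=1·282617+109882=392499,  q_13=1·15949+6201=22150
→ (392499, 22150).  Check: 392499²=154055465001, 314·22150²=154055465000, difference 1.

392499 22150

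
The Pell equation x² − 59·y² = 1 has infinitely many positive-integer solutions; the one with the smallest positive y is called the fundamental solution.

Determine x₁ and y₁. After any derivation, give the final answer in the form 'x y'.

530 69

√59 → a₀=7, period (1,2,7,2,1,14); ℓ=6 even so k=5
i=0: a=7 ⇒ p=7, q=1
i=1: a=1 ⇒ p=8, q=1
…
i=4: a=2 ⇒ p=361, q=47
i=5: a=1 ⇒ p=530, q=69
→ (530, 69).  Check: 530²=280900, 59·69²=280899, difference 1.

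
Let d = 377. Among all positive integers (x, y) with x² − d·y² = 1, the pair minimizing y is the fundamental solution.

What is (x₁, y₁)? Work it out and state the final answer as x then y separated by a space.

233 12

d=377: √d = [19; 2,2,2,38] (ℓ=4, even), read p_3/q_3
step 0: (19, 1)  from 19·(1,0) + (0,1)
step 1: (39, 2)  from 2·(19,1) + (1,0)
step 2: (97, 5)  from 2·(39,2) + (19,1)
step 3: (233, 12)  from 2·(97,5) + (39,2)
fundamental: x₁=233, y₁=12  (since 54289 − 377·144 = 1)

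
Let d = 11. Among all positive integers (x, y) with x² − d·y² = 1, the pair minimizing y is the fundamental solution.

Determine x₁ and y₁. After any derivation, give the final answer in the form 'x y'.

[3; 3,6] for √11; ℓ=2 ⇒ convergent index 1
i=0: a=3 ⇒ p=3, q=1
i=1: a=3 ⇒ p=10, q=3
(x₁, y₁) = (10, 3);  10² − 11·3² = 1 ✓

10 3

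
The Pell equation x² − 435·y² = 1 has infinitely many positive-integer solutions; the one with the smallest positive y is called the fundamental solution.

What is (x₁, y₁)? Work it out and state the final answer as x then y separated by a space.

d=435: √d = [20; 1,5,1,40] (ℓ=4, even), read p_3/q_3
k=0  a_k=20  p_k/q_k = 20/1
k=1  a_k=1  p_k/q_k = 21/1
k=2  a_k=5  p_k/q_k = 125/6
k=3  a_k=1  p_k/q_k = 146/7
→ (146, 7).  Check: 146²=21316, 435·7²=21315, difference 1.

146 7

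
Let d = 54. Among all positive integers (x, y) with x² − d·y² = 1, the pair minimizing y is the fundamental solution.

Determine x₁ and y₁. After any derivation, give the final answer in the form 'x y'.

485 66

d=54: √d = [7; 2,1,6,1,2,14] (ℓ=6, even), read p_5/q_5
a_0=7:  p_0=7·1+0=7,  q_0=7·0+1=1
a_1=2:  p_1=2·7+1=15,  q_1=2·1+0=2
…
a_3=6:  p_3=6·22+15=147,  q_3=6·3+2=20
a_4=1:  p_4=1·147+22=169,  q_4=1·20+3=23
a_5=2:  p_5=2·169+147=485,  q_5=2·23+20=66
→ (485, 66).  Check: 485²=235225, 54·66²=235224, difference 1.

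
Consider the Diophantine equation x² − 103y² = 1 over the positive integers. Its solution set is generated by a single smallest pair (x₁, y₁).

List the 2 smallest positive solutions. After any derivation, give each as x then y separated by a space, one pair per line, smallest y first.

227528 22419
103537981567 10201900464

√103 → a₀=10, period (6,1,2,1,1,9,1,1,2,1,6,20); ℓ=12 even so k=11
a_0=10:  p_0=10·1+0=10,  q_0=10·0+1=1
…
a_5=1:  p_5=1·274+203=477,  q_5=1·27+20=47
…
a_8=1:  p_8=1·5044+4567=9611,  q_8=1·497+450=947
…
a_10=1:  p_10=1·24266+9611=33877,  q_10=1·2391+947=3338
a_11=6:  p_11=6·33877+24266=227528,  q_11=6·3338+2391=22419
→ (227528, 22419).  Check: 227528²=51768990784, 103·22419²=51768990783, difference 1.
k=2:  x_2 = 227528·227528+103·22419·22419 = 103537981567,  y_2 = 227528·22419+22419·227528 = 10201900464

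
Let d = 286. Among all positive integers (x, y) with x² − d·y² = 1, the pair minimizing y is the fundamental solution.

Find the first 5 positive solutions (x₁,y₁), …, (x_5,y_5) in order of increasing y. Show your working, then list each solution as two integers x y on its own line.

d=286: √d = [16; 1,10,3,3,2,3,3,10,1,32] (ℓ=10, even), read p_9/q_9
k=0  a_k=16  p_k/q_k = 16/1
…
k=6  a_k=3  p_k/q_k = 15102/893
…
k=8  a_k=10  p_k/q_k = 512132/30283
k=9  a_k=1  p_k/q_k = 561835/33222
(x₁, y₁) = (561835, 33222);  561835² − 286·33222² = 1 ✓
k=2:  x_2 = 561835·561835+286·33222·33222 = 631317134449,  y_2 = 561835·33222+33222·561835 = 37330564740
k=3:  x_3 = 561835·631317134449+286·33222·37330564740 = 709392124465745995,  y_3 = 561835·37330564740+33222·631317134449 = 41947235681362578
k=4:  x_4 = 561835·709392124465745995+286·33222·41947235681362578 = 797122648497793485067201,  y_4 = 561835·41947235681362578+33222·709392124465745995 = 47134850318039357456520
k=5:  x_5 = 561835·797122648497793485067201+286·33222·47134850318039357456520 = 895702806436806213240996001675,  y_5 = 561835·47134850318039357456520+33222·797122648497793485067201 = 52964017256829337557486465822

561835 33222
631317134449 37330564740
709392124465745995 41947235681362578
797122648497793485067201 47134850318039357456520
895702806436806213240996001675 52964017256829337557486465822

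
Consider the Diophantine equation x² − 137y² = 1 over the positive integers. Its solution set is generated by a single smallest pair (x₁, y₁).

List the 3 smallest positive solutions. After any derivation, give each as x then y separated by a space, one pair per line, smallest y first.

6083073 519712
74007554246657 6322892069952
900386710067742990849 76925228065277725280

d=137: √d = [11; 1,2,2,1,1,2,2,1,22] (ℓ=9, odd), read p_17/q_17
a_0=11:  p_0=11·1+0=11,  q_0=11·0+1=1
…
a_2=2:  p_2=2·12+11=35,  q_2=2·1+1=3
a_3=2:  p_3=2·35+12=82,  q_3=2·3+1=7
a_4=1:  p_4=1·82+35=117,  q_4=1·7+3=10
a_5=1:  p_5=1·117+82=199,  q_5=1·10+7=17
…
a_9=22:  p_9=22·1744+1229=39597,  q_9=22·149+105=3383
a_10=1:  p_10=1·39597+1744=41341,  q_10=1·3383+149=3532
a_11=2:  p_11=2·41341+39597=122279,  q_11=2·3532+3383=10447
a_12=2:  p_12=2·122279+41341=285899,  q_12=2·10447+3532=24426
a_13=1:  p_13=1·285899+122279=408178,  q_13=1·24426+10447=34873
a_14=1:  p_14=1·408178+285899=694077,  q_14=1·34873+24426=59299
…
a_16=2:  p_16=2·1796332+694077=4286741,  q_16=2·153471+59299=366241
a_17=1:  p_17=1·4286741+1796332=6083073,  q_17=1·366241+153471=519712
fundamental: x₁=6083073, y₁=519712  (since 37003777123329 − 137·270100562944 = 1)
(6083073+519712√137)^2 = 74007554246657 + 6322892069952√137
(6083073+519712√137)^3 = 900386710067742990849 + 76925228065277725280√137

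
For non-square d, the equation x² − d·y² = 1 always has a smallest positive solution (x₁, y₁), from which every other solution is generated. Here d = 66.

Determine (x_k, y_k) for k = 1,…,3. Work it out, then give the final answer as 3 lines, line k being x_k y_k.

[8; 8,16] for √66; ℓ=2 ⇒ convergent index 1
i=0: a=8 ⇒ p=8, q=1
i=1: a=8 ⇒ p=65, q=8
fundamental: x₁=65, y₁=8  (since 4225 − 66·64 = 1)
k=2:  x_2 = 65·65+66·8·8 = 8449,  y_2 = 65·8+8·65 = 1040
k=3:  x_3 = 65·8449+66·8·1040 = 1098305,  y_3 = 65·1040+8·8449 = 135192

65 8
8449 1040
1098305 135192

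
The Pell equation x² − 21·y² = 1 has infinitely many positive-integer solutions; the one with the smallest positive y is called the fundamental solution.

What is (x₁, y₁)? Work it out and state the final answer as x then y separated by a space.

√21 → a₀=4, period (1,1,2,1,1,8); ℓ=6 even so k=5
a_0=4:  p_0=4·1+0=4,  q_0=4·0+1=1
a_1=1:  p_1=1·4+1=5,  q_1=1·1+0=1
a_2=1:  p_2=1·5+4=9,  q_2=1·1+1=2
…
a_4=1:  p_4=1·23+9=32,  q_4=1·5+2=7
a_5=1:  p_5=1·32+23=55,  q_5=1·7+5=12
fundamental: x₁=55, y₁=12  (since 3025 − 21·144 = 1)

55 12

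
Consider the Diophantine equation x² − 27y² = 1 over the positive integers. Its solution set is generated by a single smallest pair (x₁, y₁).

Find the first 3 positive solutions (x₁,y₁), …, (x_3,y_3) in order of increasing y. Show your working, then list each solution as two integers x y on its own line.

√27 → a₀=5, period (5,10); ℓ=2 even so k=1
a_0=5:  p_0=5·1+0=5,  q_0=5·0+1=1
a_1=5:  p_1=5·5+1=26,  q_1=5·1+0=5
fundamental: x₁=26, y₁=5  (since 676 − 27·25 = 1)
k=2:  x_2 = 26·26+27·5·5 = 1351,  y_2 = 26·5+5·26 = 260
k=3:  x_3 = 26·1351+27·5·260 = 70226,  y_3 = 26·260+5·1351 = 13515

26 5
1351 260
70226 13515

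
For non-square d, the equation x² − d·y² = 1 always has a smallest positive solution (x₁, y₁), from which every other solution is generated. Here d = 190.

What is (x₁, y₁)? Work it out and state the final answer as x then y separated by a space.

d=190: √d = [13; 1,3,1,1,1,…,3,1,26] (ℓ=14, even), read p_13/q_13
k=0  a_k=13  p_k/q_k = 13/1
k=1  a_k=1  p_k/q_k = 14/1
…
k=8  a_k=2  p_k/q_k = 2936/213
…
k=12  a_k=3  p_k/q_k = 40787/2959
k=13  a_k=1  p_k/q_k = 52021/3774
→ (52021, 3774).  Check: 52021²=2706184441, 190·3774²=2706184440, difference 1.

52021 3774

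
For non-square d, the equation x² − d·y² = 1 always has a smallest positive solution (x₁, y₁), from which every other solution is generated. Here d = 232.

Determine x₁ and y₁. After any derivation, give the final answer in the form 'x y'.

19603 1287

√232 → a₀=15, period (4,3,7,3,4,30); ℓ=6 even so k=5
k=0  a_k=15  p_k/q_k = 15/1
…
k=3  a_k=7  p_k/q_k = 1447/95
k=4  a_k=3  p_k/q_k = 4539/298
k=5  a_k=4  p_k/q_k = 19603/1287
fundamental: x₁=19603, y₁=1287  (since 384277609 − 232·1656369 = 1)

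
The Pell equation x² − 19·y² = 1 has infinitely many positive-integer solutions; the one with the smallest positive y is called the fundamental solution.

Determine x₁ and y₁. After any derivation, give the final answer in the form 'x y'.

170 39

√19 → a₀=4, period (2,1,3,1,2,8); ℓ=6 even so k=5
i=0: a=4 ⇒ p=4, q=1
i=1: a=2 ⇒ p=9, q=2
i=2: a=1 ⇒ p=13, q=3
…
i=4: a=1 ⇒ p=61, q=14
i=5: a=2 ⇒ p=170, q=39
(x₁, y₁) = (170, 39);  170² − 19·39² = 1 ✓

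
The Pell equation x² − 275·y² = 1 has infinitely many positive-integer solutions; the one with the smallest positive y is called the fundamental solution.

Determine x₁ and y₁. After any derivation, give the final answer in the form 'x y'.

199 12

√275 = [16; 1,1,2,1,1,32, …], period ℓ=6 (even) → k=5
a_0=16:  p_0=16·1+0=16,  q_0=16·0+1=1
…
a_4=1:  p_4=1·83+33=116,  q_4=1·5+2=7
a_5=1:  p_5=1·116+83=199,  q_5=1·7+5=12
→ (199, 12).  Check: 199²=39601, 275·12²=39600, difference 1.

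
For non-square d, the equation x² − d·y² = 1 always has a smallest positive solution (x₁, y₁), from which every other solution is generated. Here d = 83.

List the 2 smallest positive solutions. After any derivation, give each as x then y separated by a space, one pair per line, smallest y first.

82 9
13447 1476

d=83: √d = [9; 9,18] (ℓ=2, even), read p_1/q_1
k=0  a_k=9  p_k/q_k = 9/1
k=1  a_k=9  p_k/q_k = 82/9
(x₁, y₁) = (82, 9);  82² − 83·9² = 1 ✓
(x_2, y_2) = (82·82 + 83·9·9, 82·9 + 9·82) = (13447, 1476)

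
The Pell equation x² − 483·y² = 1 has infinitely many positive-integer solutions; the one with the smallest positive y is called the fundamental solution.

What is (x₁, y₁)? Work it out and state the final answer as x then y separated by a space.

22 1

[21; 1,42] for √483; ℓ=2 ⇒ convergent index 1
step 0: (21, 1)  from 21·(1,0) + (0,1)
step 1: (22, 1)  from 1·(21,1) + (1,0)
(x₁, y₁) = (22, 1);  22² − 483·1² = 1 ✓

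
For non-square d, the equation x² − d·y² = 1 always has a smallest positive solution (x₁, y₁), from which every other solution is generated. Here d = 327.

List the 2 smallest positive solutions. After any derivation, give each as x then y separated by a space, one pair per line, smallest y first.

√327 = [18; 12,36, …], period ℓ=2 (even) → k=1
i=0: a=18 ⇒ p=18, q=1
i=1: a=12 ⇒ p=217, q=12
→ (217, 12).  Check: 217²=47089, 327·12²=47088, difference 1.
k=2:  x_2 = 217·217+327·12·12 = 94177,  y_2 = 217·12+12·217 = 5208

217 12
94177 5208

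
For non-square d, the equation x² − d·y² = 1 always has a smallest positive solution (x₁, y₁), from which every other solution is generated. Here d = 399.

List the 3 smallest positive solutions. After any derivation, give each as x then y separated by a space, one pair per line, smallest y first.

√399 = [19; 1,38, …], period ℓ=2 (even) → k=1
k=0  a_k=19  p_k/q_k = 19/1
k=1  a_k=1  p_k/q_k = 20/1
(x₁, y₁) = (20, 1);  20² − 399·1² = 1 ✓
(20+1√399)^2 = 799 + 40√399
(20+1√399)^3 = 31940 + 1599√399

20 1
799 40
31940 1599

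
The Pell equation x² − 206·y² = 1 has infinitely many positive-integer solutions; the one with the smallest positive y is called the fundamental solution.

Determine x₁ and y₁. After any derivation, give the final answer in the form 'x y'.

59535 4148

√206 = [14; 2,1,5,14,5,1,2,28, …], period ℓ=8 (even) → k=7
a_0=14:  p_0=14·1+0=14,  q_0=14·0+1=1
a_1=2:  p_1=2·14+1=29,  q_1=2·1+0=2
…
a_6=1:  p_6=1·17539+3459=20998,  q_6=1·1222+241=1463
a_7=2:  p_7=2·20998+17539=59535,  q_7=2·1463+1222=4148
(x₁, y₁) = (59535, 4148);  59535² − 206·4148² = 1 ✓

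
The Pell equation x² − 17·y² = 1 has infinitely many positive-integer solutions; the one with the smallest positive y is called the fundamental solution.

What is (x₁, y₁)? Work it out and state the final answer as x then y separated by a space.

√17 → a₀=4, period (8); ℓ=1 odd so k=1
step 0: (4, 1)  from 4·(1,0) + (0,1)
step 1: (33, 8)  from 8·(4,1) + (1,0)
→ (33, 8).  Check: 33²=1089, 17·8²=1088, difference 1.

33 8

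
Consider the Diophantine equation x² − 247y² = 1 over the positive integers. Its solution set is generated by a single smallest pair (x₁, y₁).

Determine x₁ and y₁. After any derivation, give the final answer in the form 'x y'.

d=247: √d = [15; 1,2,1,1,9,1,9,1,1,2,1,30] (ℓ=12, even), read p_11/q_11
a_0=15:  p_0=15·1+0=15,  q_0=15·0+1=1
…
a_2=2:  p_2=2·16+15=47,  q_2=2·1+1=3
…
a_6=1:  p_6=1·1053+110=1163,  q_6=1·67+7=74
…
a_8=1:  p_8=1·11520+1163=12683,  q_8=1·733+74=807
…
a_10=2:  p_10=2·24203+12683=61089,  q_10=2·1540+807=3887
a_11=1:  p_11=1·61089+24203=85292,  q_11=1·3887+1540=5427
→ (85292, 5427).  Check: 85292²=7274725264, 247·5427²=7274725263, difference 1.

85292 5427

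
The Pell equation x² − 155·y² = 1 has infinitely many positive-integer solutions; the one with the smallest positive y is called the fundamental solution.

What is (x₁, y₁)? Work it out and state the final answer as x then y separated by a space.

249 20

√155 = [12; 2,4,2,24, …], period ℓ=4 (even) → k=3
step 0: (12, 1)  from 12·(1,0) + (0,1)
step 1: (25, 2)  from 2·(12,1) + (1,0)
step 2: (112, 9)  from 4·(25,2) + (12,1)
step 3: (249, 20)  from 2·(112,9) + (25,2)
→ (249, 20).  Check: 249²=62001, 155·20²=62000, difference 1.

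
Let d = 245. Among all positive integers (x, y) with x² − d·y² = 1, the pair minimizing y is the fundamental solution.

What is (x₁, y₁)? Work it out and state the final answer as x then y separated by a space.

d=245: √d = [15; 1,1,1,7,6,7,1,1,1,30] (ℓ=10, even), read p_9/q_9
a_0=15:  p_0=15·1+0=15,  q_0=15·0+1=1
…
a_2=1:  p_2=1·16+15=31,  q_2=1·1+1=2
…
a_6=7:  p_6=7·2207+360=15809,  q_6=7·141+23=1010
a_7=1:  p_7=1·15809+2207=18016,  q_7=1·1010+141=1151
a_8=1:  p_8=1·18016+15809=33825,  q_8=1·1151+1010=2161
a_9=1:  p_9=1·33825+18016=51841,  q_9=1·2161+1151=3312
fundamental: x₁=51841, y₁=3312  (since 2687489281 − 245·10969344 = 1)

51841 3312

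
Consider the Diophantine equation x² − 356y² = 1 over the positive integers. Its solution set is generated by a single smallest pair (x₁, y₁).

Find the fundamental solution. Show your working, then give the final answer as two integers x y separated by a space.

500001 26500

[18; 1,6,1,1,2,…,6,1,36] for √356; ℓ=14 ⇒ convergent index 13
k=0  a_k=18  p_k/q_k = 18/1
k=1  a_k=1  p_k/q_k = 19/1
…
k=4  a_k=1  p_k/q_k = 283/15
k=5  a_k=2  p_k/q_k = 717/38
…
k=7  a_k=8  p_k/q_k = 8717/462
…
k=10  a_k=1  p_k/q_k = 37868/2007
k=11  a_k=1  p_k/q_k = 66019/3499
k=12  a_k=6  p_k/q_k = 433982/23001
k=13  a_k=1  p_k/q_k = 500001/26500
(x₁, y₁) = (500001, 26500);  500001² − 356·26500² = 1 ✓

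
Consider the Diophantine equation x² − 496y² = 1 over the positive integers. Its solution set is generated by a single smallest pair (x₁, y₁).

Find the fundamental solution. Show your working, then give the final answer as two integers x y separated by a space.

√496 = [22; 3,1,2,4,1,…,1,3,44, …], period ℓ=16 (even) → k=15
step 0: (22, 1)  from 22·(1,0) + (0,1)
step 1: (67, 3)  from 3·(22,1) + (1,0)
step 2: (89, 4)  from 1·(67,3) + (22,1)
step 3: (245, 11)  from 2·(89,4) + (67,3)
step 4: (1069, 48)  from 4·(245,11) + (89,4)
step 5: (1314, 59)  from 1·(1069,48) + (245,11)
step 6: (2383, 107)  from 1·(1314,59) + (1069,48)
step 7: (6080, 273)  from 2·(2383,107) + (1314,59)
step 8: (14543, 653)  from 2·(6080,273) + (2383,107)
step 9: (35166, 1579)  from 2·(14543,653) + (6080,273)
step 10: (49709, 2232)  from 1·(35166,1579) + (14543,653)
…
step 13: (863293, 38763)  from 2·(389209,17476) + (84875,3811)
step 14: (1252502, 56239)  from 1·(863293,38763) + (389209,17476)
step 15: (4620799, 207480)  from 3·(1252502,56239) + (863293,38763)
(x₁, y₁) = (4620799, 207480);  4620799² − 496·207480² = 1 ✓

4620799 207480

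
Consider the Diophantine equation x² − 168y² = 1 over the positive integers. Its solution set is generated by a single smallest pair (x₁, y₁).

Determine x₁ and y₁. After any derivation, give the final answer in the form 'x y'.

13 1

√168 → a₀=12, period (1,24); ℓ=2 even so k=1
step 0: (12, 1)  from 12·(1,0) + (0,1)
step 1: (13, 1)  from 1·(12,1) + (1,0)
→ (13, 1).  Check: 13²=169, 168·1²=168, difference 1.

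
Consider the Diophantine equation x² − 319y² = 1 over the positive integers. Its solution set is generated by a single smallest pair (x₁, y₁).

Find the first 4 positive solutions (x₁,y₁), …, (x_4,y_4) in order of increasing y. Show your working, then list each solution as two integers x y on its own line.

√319 = [17; 1,6,5,1,4,…,6,1,34, …], period ℓ=14 (even) → k=13
a_0=17:  p_0=17·1+0=17,  q_0=17·0+1=1
…
a_2=6:  p_2=6·18+17=125,  q_2=6·1+1=7
a_3=5:  p_3=5·125+18=643,  q_3=5·7+1=36
…
a_5=4:  p_5=4·768+643=3715,  q_5=4·43+36=208
a_6=3:  p_6=3·3715+768=11913,  q_6=3·208+43=667
…
a_8=3:  p_8=3·15628+11913=58797,  q_8=3·875+667=3292
…
a_10=1:  p_10=1·250816+58797=309613,  q_10=1·14043+3292=17335
…
a_12=6:  p_12=6·1798881+309613=11102899,  q_12=6·100718+17335=621643
a_13=1:  p_13=1·11102899+1798881=12901780,  q_13=1·621643+100718=722361
→ (12901780, 722361).  Check: 12901780²=166455927168400, 319·722361²=166455927168399, difference 1.
k=2:  x_2 = 12901780·12901780+319·722361·722361 = 332911854336799,  y_2 = 12901780·722361+722361·12901780 = 18639485405160
k=3:  x_3 = 12901780·332911854336799+319·722361·18639485405160 = 8590311008090840302660,  y_3 = 12901780·18639485405160+722361·332911854336799 = 480965080021169647239
k=4:  x_4 = 12901780·8590311008090840302660+319·722361·480965080021169647239 = 221660605515932150288251132801,  y_4 = 12901780·480965080021169647239+722361·8590311008090840302660 = 12410611300231033623224965680

12901780 722361
332911854336799 18639485405160
8590311008090840302660 480965080021169647239
221660605515932150288251132801 12410611300231033623224965680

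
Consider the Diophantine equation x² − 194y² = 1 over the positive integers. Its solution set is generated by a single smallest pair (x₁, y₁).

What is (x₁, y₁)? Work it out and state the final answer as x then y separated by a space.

[13; 1,12,1,26] for √194; ℓ=4 ⇒ convergent index 3
k=0  a_k=13  p_k/q_k = 13/1
k=1  a_k=1  p_k/q_k = 14/1
k=2  a_k=12  p_k/q_k = 181/13
k=3  a_k=1  p_k/q_k = 195/14
→ (195, 14).  Check: 195²=38025, 194·14²=38024, difference 1.

195 14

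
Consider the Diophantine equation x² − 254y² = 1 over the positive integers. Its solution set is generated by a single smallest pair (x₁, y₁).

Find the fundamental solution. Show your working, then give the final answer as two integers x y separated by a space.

255 16

√254 = [15; 1,14,1,30, …], period ℓ=4 (even) → k=3
k=0  a_k=15  p_k/q_k = 15/1
…
k=2  a_k=14  p_k/q_k = 239/15
k=3  a_k=1  p_k/q_k = 255/16
(x₁, y₁) = (255, 16);  255² − 254·16² = 1 ✓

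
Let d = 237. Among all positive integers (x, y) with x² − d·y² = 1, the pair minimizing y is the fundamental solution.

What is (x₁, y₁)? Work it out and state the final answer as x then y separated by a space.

228151 14820

√237 = [15; 2,1,1,7,10,7,1,1,2,30, …], period ℓ=10 (even) → k=9
a_0=15:  p_0=15·1+0=15,  q_0=15·0+1=1
a_1=2:  p_1=2·15+1=31,  q_1=2·1+0=2
a_2=1:  p_2=1·31+15=46,  q_2=1·2+1=3
a_3=1:  p_3=1·46+31=77,  q_3=1·3+2=5
a_4=7:  p_4=7·77+46=585,  q_4=7·5+3=38
a_5=10:  p_5=10·585+77=5927,  q_5=10·38+5=385
a_6=7:  p_6=7·5927+585=42074,  q_6=7·385+38=2733
a_7=1:  p_7=1·42074+5927=48001,  q_7=1·2733+385=3118
a_8=1:  p_8=1·48001+42074=90075,  q_8=1·3118+2733=5851
a_9=2:  p_9=2·90075+48001=228151,  q_9=2·5851+3118=14820
(x₁, y₁) = (228151, 14820);  228151² − 237·14820² = 1 ✓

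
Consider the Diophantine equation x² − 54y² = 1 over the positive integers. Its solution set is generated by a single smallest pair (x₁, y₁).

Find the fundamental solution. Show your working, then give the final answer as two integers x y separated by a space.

485 66

d=54: √d = [7; 2,1,6,1,2,14] (ℓ=6, even), read p_5/q_5
step 0: (7, 1)  from 7·(1,0) + (0,1)
…
step 4: (169, 23)  from 1·(147,20) + (22,3)
step 5: (485, 66)  from 2·(169,23) + (147,20)
fundamental: x₁=485, y₁=66  (since 235225 − 54·4356 = 1)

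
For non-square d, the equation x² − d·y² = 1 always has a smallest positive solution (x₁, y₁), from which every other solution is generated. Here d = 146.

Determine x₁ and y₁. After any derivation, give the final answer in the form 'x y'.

145 12

[12; 12,24] for √146; ℓ=2 ⇒ convergent index 1
a_0=12:  p_0=12·1+0=12,  q_0=12·0+1=1
a_1=12:  p_1=12·12+1=145,  q_1=12·1+0=12
fundamental: x₁=145, y₁=12  (since 21025 − 146·144 = 1)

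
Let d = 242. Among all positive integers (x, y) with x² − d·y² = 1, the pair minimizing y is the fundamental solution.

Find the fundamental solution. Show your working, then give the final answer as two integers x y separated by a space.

19601 1260

d=242: √d = [15; 1,1,3,1,14,1,3,1,1,30] (ℓ=10, even), read p_9/q_9
step 0: (15, 1)  from 15·(1,0) + (0,1)
…
step 2: (31, 2)  from 1·(16,1) + (15,1)
step 3: (109, 7)  from 3·(31,2) + (16,1)
step 4: (140, 9)  from 1·(109,7) + (31,2)
step 5: (2069, 133)  from 14·(140,9) + (109,7)
…
step 7: (8696, 559)  from 3·(2209,142) + (2069,133)
step 8: (10905, 701)  from 1·(8696,559) + (2209,142)
step 9: (19601, 1260)  from 1·(10905,701) + (8696,559)
fundamental: x₁=19601, y₁=1260  (since 384199201 − 242·1587600 = 1)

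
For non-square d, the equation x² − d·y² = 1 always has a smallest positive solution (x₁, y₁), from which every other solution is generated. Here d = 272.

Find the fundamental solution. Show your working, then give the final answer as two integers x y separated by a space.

33 2

√272 → a₀=16, period (2,32); ℓ=2 even so k=1
a_0=16:  p_0=16·1+0=16,  q_0=16·0+1=1
a_1=2:  p_1=2·16+1=33,  q_1=2·1+0=2
(x₁, y₁) = (33, 2);  33² − 272·2² = 1 ✓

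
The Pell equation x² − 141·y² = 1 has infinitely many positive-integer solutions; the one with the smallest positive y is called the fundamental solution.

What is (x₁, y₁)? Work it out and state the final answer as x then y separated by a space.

d=141: √d = [11; 1,6,1,22] (ℓ=4, even), read p_3/q_3
step 0: (11, 1)  from 11·(1,0) + (0,1)
step 1: (12, 1)  from 1·(11,1) + (1,0)
step 2: (83, 7)  from 6·(12,1) + (11,1)
step 3: (95, 8)  from 1·(83,7) + (12,1)
→ (95, 8).  Check: 95²=9025, 141·8²=9024, difference 1.

95 8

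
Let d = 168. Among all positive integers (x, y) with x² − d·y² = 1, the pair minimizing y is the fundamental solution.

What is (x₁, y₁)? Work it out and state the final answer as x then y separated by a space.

[12; 1,24] for √168; ℓ=2 ⇒ convergent index 1
step 0: (12, 1)  from 12·(1,0) + (0,1)
step 1: (13, 1)  from 1·(12,1) + (1,0)
fundamental: x₁=13, y₁=1  (since 169 − 168·1 = 1)

13 1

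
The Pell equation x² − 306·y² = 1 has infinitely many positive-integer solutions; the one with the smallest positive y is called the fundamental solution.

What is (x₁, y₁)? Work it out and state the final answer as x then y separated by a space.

35 2

√306 = [17; 2,34, …], period ℓ=2 (even) → k=1
a_0=17:  p_0=17·1+0=17,  q_0=17·0+1=1
a_1=2:  p_1=2·17+1=35,  q_1=2·1+0=2
fundamental: x₁=35, y₁=2  (since 1225 − 306·4 = 1)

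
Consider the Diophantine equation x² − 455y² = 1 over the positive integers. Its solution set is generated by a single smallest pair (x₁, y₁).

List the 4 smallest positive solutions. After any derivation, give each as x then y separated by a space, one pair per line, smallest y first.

64 3
8191 384
1048384 49149
134184961 6290688

√455 → a₀=21, period (3,42); ℓ=2 even so k=1
k=0  a_k=21  p_k/q_k = 21/1
k=1  a_k=3  p_k/q_k = 64/3
(x₁, y₁) = (64, 3);  64² − 455·3² = 1 ✓
(x_2, y_2) = (64·64 + 455·3·3, 64·3 + 3·64) = (8191, 384)
(x_3, y_3) = (64·8191 + 455·3·384, 64·384 + 3·8191) = (1048384, 49149)
(x_4, y_4) = (64·1048384 + 455·3·49149, 64·49149 + 3·1048384) = (134184961, 6290688)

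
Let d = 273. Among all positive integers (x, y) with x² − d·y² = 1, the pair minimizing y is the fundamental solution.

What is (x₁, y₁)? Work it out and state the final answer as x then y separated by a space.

727 44

[16; 1,1,10,1,1,32] for √273; ℓ=6 ⇒ convergent index 5
i=0: a=16 ⇒ p=16, q=1
…
i=2: a=1 ⇒ p=33, q=2
…
i=4: a=1 ⇒ p=380, q=23
i=5: a=1 ⇒ p=727, q=44
fundamental: x₁=727, y₁=44  (since 528529 − 273·1936 = 1)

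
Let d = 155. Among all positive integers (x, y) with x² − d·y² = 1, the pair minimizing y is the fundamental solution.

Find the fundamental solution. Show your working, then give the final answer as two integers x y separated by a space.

[12; 2,4,2,24] for √155; ℓ=4 ⇒ convergent index 3
step 0: (12, 1)  from 12·(1,0) + (0,1)
step 1: (25, 2)  from 2·(12,1) + (1,0)
step 2: (112, 9)  from 4·(25,2) + (12,1)
step 3: (249, 20)  from 2·(112,9) + (25,2)
→ (249, 20).  Check: 249²=62001, 155·20²=62000, difference 1.

249 20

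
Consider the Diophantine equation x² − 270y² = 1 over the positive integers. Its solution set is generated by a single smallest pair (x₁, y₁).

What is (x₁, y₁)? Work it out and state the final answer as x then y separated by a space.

5291 322

√270 = [16; 2,3,6,3,2,32, …], period ℓ=6 (even) → k=5
i=0: a=16 ⇒ p=16, q=1
…
i=2: a=3 ⇒ p=115, q=7
…
i=4: a=3 ⇒ p=2284, q=139
i=5: a=2 ⇒ p=5291, q=322
(x₁, y₁) = (5291, 322);  5291² − 270·322² = 1 ✓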